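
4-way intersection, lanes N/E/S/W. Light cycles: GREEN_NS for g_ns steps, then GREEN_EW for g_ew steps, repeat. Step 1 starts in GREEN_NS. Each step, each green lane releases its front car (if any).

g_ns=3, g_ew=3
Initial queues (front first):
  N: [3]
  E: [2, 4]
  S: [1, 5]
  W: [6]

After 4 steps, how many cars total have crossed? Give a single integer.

Step 1 [NS]: N:car3-GO,E:wait,S:car1-GO,W:wait | queues: N=0 E=2 S=1 W=1
Step 2 [NS]: N:empty,E:wait,S:car5-GO,W:wait | queues: N=0 E=2 S=0 W=1
Step 3 [NS]: N:empty,E:wait,S:empty,W:wait | queues: N=0 E=2 S=0 W=1
Step 4 [EW]: N:wait,E:car2-GO,S:wait,W:car6-GO | queues: N=0 E=1 S=0 W=0
Cars crossed by step 4: 5

Answer: 5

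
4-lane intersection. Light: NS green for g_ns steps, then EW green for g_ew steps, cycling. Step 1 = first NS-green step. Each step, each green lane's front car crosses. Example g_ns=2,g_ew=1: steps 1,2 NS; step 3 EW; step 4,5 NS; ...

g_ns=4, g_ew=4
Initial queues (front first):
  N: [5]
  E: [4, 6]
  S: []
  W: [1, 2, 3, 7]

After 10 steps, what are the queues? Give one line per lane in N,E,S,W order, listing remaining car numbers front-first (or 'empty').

Step 1 [NS]: N:car5-GO,E:wait,S:empty,W:wait | queues: N=0 E=2 S=0 W=4
Step 2 [NS]: N:empty,E:wait,S:empty,W:wait | queues: N=0 E=2 S=0 W=4
Step 3 [NS]: N:empty,E:wait,S:empty,W:wait | queues: N=0 E=2 S=0 W=4
Step 4 [NS]: N:empty,E:wait,S:empty,W:wait | queues: N=0 E=2 S=0 W=4
Step 5 [EW]: N:wait,E:car4-GO,S:wait,W:car1-GO | queues: N=0 E=1 S=0 W=3
Step 6 [EW]: N:wait,E:car6-GO,S:wait,W:car2-GO | queues: N=0 E=0 S=0 W=2
Step 7 [EW]: N:wait,E:empty,S:wait,W:car3-GO | queues: N=0 E=0 S=0 W=1
Step 8 [EW]: N:wait,E:empty,S:wait,W:car7-GO | queues: N=0 E=0 S=0 W=0

N: empty
E: empty
S: empty
W: empty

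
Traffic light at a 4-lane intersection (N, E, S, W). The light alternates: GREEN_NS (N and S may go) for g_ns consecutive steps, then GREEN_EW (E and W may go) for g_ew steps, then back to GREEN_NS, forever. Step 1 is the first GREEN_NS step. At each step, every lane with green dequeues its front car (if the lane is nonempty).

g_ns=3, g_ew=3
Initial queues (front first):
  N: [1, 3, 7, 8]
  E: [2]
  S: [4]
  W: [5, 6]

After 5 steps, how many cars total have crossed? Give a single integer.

Answer: 7

Derivation:
Step 1 [NS]: N:car1-GO,E:wait,S:car4-GO,W:wait | queues: N=3 E=1 S=0 W=2
Step 2 [NS]: N:car3-GO,E:wait,S:empty,W:wait | queues: N=2 E=1 S=0 W=2
Step 3 [NS]: N:car7-GO,E:wait,S:empty,W:wait | queues: N=1 E=1 S=0 W=2
Step 4 [EW]: N:wait,E:car2-GO,S:wait,W:car5-GO | queues: N=1 E=0 S=0 W=1
Step 5 [EW]: N:wait,E:empty,S:wait,W:car6-GO | queues: N=1 E=0 S=0 W=0
Cars crossed by step 5: 7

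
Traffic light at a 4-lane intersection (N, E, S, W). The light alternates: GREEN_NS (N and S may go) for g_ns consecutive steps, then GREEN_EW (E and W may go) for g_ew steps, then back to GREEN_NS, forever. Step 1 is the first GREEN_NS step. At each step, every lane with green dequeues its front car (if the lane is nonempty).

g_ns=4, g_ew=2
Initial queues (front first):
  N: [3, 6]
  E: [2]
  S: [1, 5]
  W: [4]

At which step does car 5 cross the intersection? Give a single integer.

Step 1 [NS]: N:car3-GO,E:wait,S:car1-GO,W:wait | queues: N=1 E=1 S=1 W=1
Step 2 [NS]: N:car6-GO,E:wait,S:car5-GO,W:wait | queues: N=0 E=1 S=0 W=1
Step 3 [NS]: N:empty,E:wait,S:empty,W:wait | queues: N=0 E=1 S=0 W=1
Step 4 [NS]: N:empty,E:wait,S:empty,W:wait | queues: N=0 E=1 S=0 W=1
Step 5 [EW]: N:wait,E:car2-GO,S:wait,W:car4-GO | queues: N=0 E=0 S=0 W=0
Car 5 crosses at step 2

2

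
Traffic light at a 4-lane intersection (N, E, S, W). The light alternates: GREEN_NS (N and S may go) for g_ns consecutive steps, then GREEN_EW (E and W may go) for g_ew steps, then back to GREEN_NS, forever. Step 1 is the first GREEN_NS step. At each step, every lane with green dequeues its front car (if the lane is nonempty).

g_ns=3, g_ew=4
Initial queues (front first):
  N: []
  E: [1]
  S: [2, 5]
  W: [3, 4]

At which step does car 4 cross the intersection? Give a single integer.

Step 1 [NS]: N:empty,E:wait,S:car2-GO,W:wait | queues: N=0 E=1 S=1 W=2
Step 2 [NS]: N:empty,E:wait,S:car5-GO,W:wait | queues: N=0 E=1 S=0 W=2
Step 3 [NS]: N:empty,E:wait,S:empty,W:wait | queues: N=0 E=1 S=0 W=2
Step 4 [EW]: N:wait,E:car1-GO,S:wait,W:car3-GO | queues: N=0 E=0 S=0 W=1
Step 5 [EW]: N:wait,E:empty,S:wait,W:car4-GO | queues: N=0 E=0 S=0 W=0
Car 4 crosses at step 5

5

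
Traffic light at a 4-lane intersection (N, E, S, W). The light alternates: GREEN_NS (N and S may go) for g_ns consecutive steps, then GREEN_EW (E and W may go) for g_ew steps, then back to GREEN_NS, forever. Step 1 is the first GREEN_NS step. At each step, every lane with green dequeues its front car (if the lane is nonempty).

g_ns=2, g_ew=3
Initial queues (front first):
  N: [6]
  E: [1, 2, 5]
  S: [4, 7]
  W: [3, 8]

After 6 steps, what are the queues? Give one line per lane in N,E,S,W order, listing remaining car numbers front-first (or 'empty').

Step 1 [NS]: N:car6-GO,E:wait,S:car4-GO,W:wait | queues: N=0 E=3 S=1 W=2
Step 2 [NS]: N:empty,E:wait,S:car7-GO,W:wait | queues: N=0 E=3 S=0 W=2
Step 3 [EW]: N:wait,E:car1-GO,S:wait,W:car3-GO | queues: N=0 E=2 S=0 W=1
Step 4 [EW]: N:wait,E:car2-GO,S:wait,W:car8-GO | queues: N=0 E=1 S=0 W=0
Step 5 [EW]: N:wait,E:car5-GO,S:wait,W:empty | queues: N=0 E=0 S=0 W=0

N: empty
E: empty
S: empty
W: empty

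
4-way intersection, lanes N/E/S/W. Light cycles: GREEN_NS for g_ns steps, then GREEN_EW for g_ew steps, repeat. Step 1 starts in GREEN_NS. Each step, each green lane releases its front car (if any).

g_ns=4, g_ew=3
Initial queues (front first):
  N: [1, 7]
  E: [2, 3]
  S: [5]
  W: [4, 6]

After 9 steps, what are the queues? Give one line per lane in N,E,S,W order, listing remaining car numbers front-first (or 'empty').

Step 1 [NS]: N:car1-GO,E:wait,S:car5-GO,W:wait | queues: N=1 E=2 S=0 W=2
Step 2 [NS]: N:car7-GO,E:wait,S:empty,W:wait | queues: N=0 E=2 S=0 W=2
Step 3 [NS]: N:empty,E:wait,S:empty,W:wait | queues: N=0 E=2 S=0 W=2
Step 4 [NS]: N:empty,E:wait,S:empty,W:wait | queues: N=0 E=2 S=0 W=2
Step 5 [EW]: N:wait,E:car2-GO,S:wait,W:car4-GO | queues: N=0 E=1 S=0 W=1
Step 6 [EW]: N:wait,E:car3-GO,S:wait,W:car6-GO | queues: N=0 E=0 S=0 W=0

N: empty
E: empty
S: empty
W: empty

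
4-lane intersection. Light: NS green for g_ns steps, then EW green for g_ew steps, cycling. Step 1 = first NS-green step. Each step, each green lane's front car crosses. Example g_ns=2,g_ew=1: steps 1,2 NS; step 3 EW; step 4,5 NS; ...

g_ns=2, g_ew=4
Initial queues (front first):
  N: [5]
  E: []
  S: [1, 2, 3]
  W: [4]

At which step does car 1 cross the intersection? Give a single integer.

Step 1 [NS]: N:car5-GO,E:wait,S:car1-GO,W:wait | queues: N=0 E=0 S=2 W=1
Step 2 [NS]: N:empty,E:wait,S:car2-GO,W:wait | queues: N=0 E=0 S=1 W=1
Step 3 [EW]: N:wait,E:empty,S:wait,W:car4-GO | queues: N=0 E=0 S=1 W=0
Step 4 [EW]: N:wait,E:empty,S:wait,W:empty | queues: N=0 E=0 S=1 W=0
Step 5 [EW]: N:wait,E:empty,S:wait,W:empty | queues: N=0 E=0 S=1 W=0
Step 6 [EW]: N:wait,E:empty,S:wait,W:empty | queues: N=0 E=0 S=1 W=0
Step 7 [NS]: N:empty,E:wait,S:car3-GO,W:wait | queues: N=0 E=0 S=0 W=0
Car 1 crosses at step 1

1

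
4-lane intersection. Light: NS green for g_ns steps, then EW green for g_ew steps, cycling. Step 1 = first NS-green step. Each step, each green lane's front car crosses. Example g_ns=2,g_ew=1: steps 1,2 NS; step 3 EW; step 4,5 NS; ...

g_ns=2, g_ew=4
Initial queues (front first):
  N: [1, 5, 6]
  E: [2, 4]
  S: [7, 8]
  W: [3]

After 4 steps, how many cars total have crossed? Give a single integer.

Answer: 7

Derivation:
Step 1 [NS]: N:car1-GO,E:wait,S:car7-GO,W:wait | queues: N=2 E=2 S=1 W=1
Step 2 [NS]: N:car5-GO,E:wait,S:car8-GO,W:wait | queues: N=1 E=2 S=0 W=1
Step 3 [EW]: N:wait,E:car2-GO,S:wait,W:car3-GO | queues: N=1 E=1 S=0 W=0
Step 4 [EW]: N:wait,E:car4-GO,S:wait,W:empty | queues: N=1 E=0 S=0 W=0
Cars crossed by step 4: 7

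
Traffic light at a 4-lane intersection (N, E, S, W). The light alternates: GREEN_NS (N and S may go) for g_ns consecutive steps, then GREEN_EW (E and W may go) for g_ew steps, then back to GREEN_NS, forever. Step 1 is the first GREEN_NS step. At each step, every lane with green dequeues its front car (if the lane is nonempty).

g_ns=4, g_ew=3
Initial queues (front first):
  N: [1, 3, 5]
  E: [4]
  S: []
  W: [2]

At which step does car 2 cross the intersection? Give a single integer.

Step 1 [NS]: N:car1-GO,E:wait,S:empty,W:wait | queues: N=2 E=1 S=0 W=1
Step 2 [NS]: N:car3-GO,E:wait,S:empty,W:wait | queues: N=1 E=1 S=0 W=1
Step 3 [NS]: N:car5-GO,E:wait,S:empty,W:wait | queues: N=0 E=1 S=0 W=1
Step 4 [NS]: N:empty,E:wait,S:empty,W:wait | queues: N=0 E=1 S=0 W=1
Step 5 [EW]: N:wait,E:car4-GO,S:wait,W:car2-GO | queues: N=0 E=0 S=0 W=0
Car 2 crosses at step 5

5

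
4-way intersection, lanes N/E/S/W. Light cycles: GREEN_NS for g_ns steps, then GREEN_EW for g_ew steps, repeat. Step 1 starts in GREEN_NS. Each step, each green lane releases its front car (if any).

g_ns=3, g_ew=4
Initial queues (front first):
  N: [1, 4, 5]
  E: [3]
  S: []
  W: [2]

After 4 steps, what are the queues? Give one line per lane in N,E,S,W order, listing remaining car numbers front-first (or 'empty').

Step 1 [NS]: N:car1-GO,E:wait,S:empty,W:wait | queues: N=2 E=1 S=0 W=1
Step 2 [NS]: N:car4-GO,E:wait,S:empty,W:wait | queues: N=1 E=1 S=0 W=1
Step 3 [NS]: N:car5-GO,E:wait,S:empty,W:wait | queues: N=0 E=1 S=0 W=1
Step 4 [EW]: N:wait,E:car3-GO,S:wait,W:car2-GO | queues: N=0 E=0 S=0 W=0

N: empty
E: empty
S: empty
W: empty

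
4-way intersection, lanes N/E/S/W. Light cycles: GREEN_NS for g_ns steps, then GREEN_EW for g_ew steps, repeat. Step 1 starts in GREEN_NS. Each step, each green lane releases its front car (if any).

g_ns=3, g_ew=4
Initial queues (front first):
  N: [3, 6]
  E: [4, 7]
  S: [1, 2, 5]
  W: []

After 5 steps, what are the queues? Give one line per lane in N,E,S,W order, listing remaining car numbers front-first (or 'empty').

Step 1 [NS]: N:car3-GO,E:wait,S:car1-GO,W:wait | queues: N=1 E=2 S=2 W=0
Step 2 [NS]: N:car6-GO,E:wait,S:car2-GO,W:wait | queues: N=0 E=2 S=1 W=0
Step 3 [NS]: N:empty,E:wait,S:car5-GO,W:wait | queues: N=0 E=2 S=0 W=0
Step 4 [EW]: N:wait,E:car4-GO,S:wait,W:empty | queues: N=0 E=1 S=0 W=0
Step 5 [EW]: N:wait,E:car7-GO,S:wait,W:empty | queues: N=0 E=0 S=0 W=0

N: empty
E: empty
S: empty
W: empty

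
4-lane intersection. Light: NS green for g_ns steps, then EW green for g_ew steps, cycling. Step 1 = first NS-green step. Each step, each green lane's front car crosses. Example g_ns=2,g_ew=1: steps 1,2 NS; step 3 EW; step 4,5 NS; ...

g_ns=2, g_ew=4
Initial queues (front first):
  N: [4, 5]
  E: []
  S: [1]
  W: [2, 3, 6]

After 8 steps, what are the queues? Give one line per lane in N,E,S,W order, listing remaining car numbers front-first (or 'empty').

Step 1 [NS]: N:car4-GO,E:wait,S:car1-GO,W:wait | queues: N=1 E=0 S=0 W=3
Step 2 [NS]: N:car5-GO,E:wait,S:empty,W:wait | queues: N=0 E=0 S=0 W=3
Step 3 [EW]: N:wait,E:empty,S:wait,W:car2-GO | queues: N=0 E=0 S=0 W=2
Step 4 [EW]: N:wait,E:empty,S:wait,W:car3-GO | queues: N=0 E=0 S=0 W=1
Step 5 [EW]: N:wait,E:empty,S:wait,W:car6-GO | queues: N=0 E=0 S=0 W=0

N: empty
E: empty
S: empty
W: empty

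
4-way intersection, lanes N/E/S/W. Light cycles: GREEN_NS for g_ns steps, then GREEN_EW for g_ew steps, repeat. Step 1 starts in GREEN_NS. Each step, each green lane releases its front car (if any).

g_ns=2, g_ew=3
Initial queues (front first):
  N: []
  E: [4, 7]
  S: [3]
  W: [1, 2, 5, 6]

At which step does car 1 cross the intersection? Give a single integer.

Step 1 [NS]: N:empty,E:wait,S:car3-GO,W:wait | queues: N=0 E=2 S=0 W=4
Step 2 [NS]: N:empty,E:wait,S:empty,W:wait | queues: N=0 E=2 S=0 W=4
Step 3 [EW]: N:wait,E:car4-GO,S:wait,W:car1-GO | queues: N=0 E=1 S=0 W=3
Step 4 [EW]: N:wait,E:car7-GO,S:wait,W:car2-GO | queues: N=0 E=0 S=0 W=2
Step 5 [EW]: N:wait,E:empty,S:wait,W:car5-GO | queues: N=0 E=0 S=0 W=1
Step 6 [NS]: N:empty,E:wait,S:empty,W:wait | queues: N=0 E=0 S=0 W=1
Step 7 [NS]: N:empty,E:wait,S:empty,W:wait | queues: N=0 E=0 S=0 W=1
Step 8 [EW]: N:wait,E:empty,S:wait,W:car6-GO | queues: N=0 E=0 S=0 W=0
Car 1 crosses at step 3

3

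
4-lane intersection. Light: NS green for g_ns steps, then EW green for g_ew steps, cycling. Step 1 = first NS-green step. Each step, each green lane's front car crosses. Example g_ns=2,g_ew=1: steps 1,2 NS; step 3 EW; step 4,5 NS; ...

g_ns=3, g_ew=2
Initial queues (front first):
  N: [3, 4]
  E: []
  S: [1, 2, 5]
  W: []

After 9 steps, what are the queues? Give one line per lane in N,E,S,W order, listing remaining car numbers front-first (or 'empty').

Step 1 [NS]: N:car3-GO,E:wait,S:car1-GO,W:wait | queues: N=1 E=0 S=2 W=0
Step 2 [NS]: N:car4-GO,E:wait,S:car2-GO,W:wait | queues: N=0 E=0 S=1 W=0
Step 3 [NS]: N:empty,E:wait,S:car5-GO,W:wait | queues: N=0 E=0 S=0 W=0

N: empty
E: empty
S: empty
W: empty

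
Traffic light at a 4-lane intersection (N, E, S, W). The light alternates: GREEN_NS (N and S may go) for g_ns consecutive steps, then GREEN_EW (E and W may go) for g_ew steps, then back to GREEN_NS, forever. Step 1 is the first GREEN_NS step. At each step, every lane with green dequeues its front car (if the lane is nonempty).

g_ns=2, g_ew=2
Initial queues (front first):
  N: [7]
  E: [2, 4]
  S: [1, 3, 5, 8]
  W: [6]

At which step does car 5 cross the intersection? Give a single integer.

Step 1 [NS]: N:car7-GO,E:wait,S:car1-GO,W:wait | queues: N=0 E=2 S=3 W=1
Step 2 [NS]: N:empty,E:wait,S:car3-GO,W:wait | queues: N=0 E=2 S=2 W=1
Step 3 [EW]: N:wait,E:car2-GO,S:wait,W:car6-GO | queues: N=0 E=1 S=2 W=0
Step 4 [EW]: N:wait,E:car4-GO,S:wait,W:empty | queues: N=0 E=0 S=2 W=0
Step 5 [NS]: N:empty,E:wait,S:car5-GO,W:wait | queues: N=0 E=0 S=1 W=0
Step 6 [NS]: N:empty,E:wait,S:car8-GO,W:wait | queues: N=0 E=0 S=0 W=0
Car 5 crosses at step 5

5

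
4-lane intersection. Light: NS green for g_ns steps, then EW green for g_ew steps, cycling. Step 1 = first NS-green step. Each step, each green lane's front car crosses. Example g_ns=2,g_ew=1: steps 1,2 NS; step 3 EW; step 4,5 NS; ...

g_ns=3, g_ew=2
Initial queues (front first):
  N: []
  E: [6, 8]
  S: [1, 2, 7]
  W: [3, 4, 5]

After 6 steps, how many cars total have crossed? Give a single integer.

Step 1 [NS]: N:empty,E:wait,S:car1-GO,W:wait | queues: N=0 E=2 S=2 W=3
Step 2 [NS]: N:empty,E:wait,S:car2-GO,W:wait | queues: N=0 E=2 S=1 W=3
Step 3 [NS]: N:empty,E:wait,S:car7-GO,W:wait | queues: N=0 E=2 S=0 W=3
Step 4 [EW]: N:wait,E:car6-GO,S:wait,W:car3-GO | queues: N=0 E=1 S=0 W=2
Step 5 [EW]: N:wait,E:car8-GO,S:wait,W:car4-GO | queues: N=0 E=0 S=0 W=1
Step 6 [NS]: N:empty,E:wait,S:empty,W:wait | queues: N=0 E=0 S=0 W=1
Cars crossed by step 6: 7

Answer: 7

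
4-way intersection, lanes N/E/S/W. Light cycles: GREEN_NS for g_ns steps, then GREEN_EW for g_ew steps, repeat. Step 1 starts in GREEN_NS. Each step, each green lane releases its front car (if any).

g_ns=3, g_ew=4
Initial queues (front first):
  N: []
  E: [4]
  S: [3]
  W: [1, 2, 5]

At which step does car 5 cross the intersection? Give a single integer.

Step 1 [NS]: N:empty,E:wait,S:car3-GO,W:wait | queues: N=0 E=1 S=0 W=3
Step 2 [NS]: N:empty,E:wait,S:empty,W:wait | queues: N=0 E=1 S=0 W=3
Step 3 [NS]: N:empty,E:wait,S:empty,W:wait | queues: N=0 E=1 S=0 W=3
Step 4 [EW]: N:wait,E:car4-GO,S:wait,W:car1-GO | queues: N=0 E=0 S=0 W=2
Step 5 [EW]: N:wait,E:empty,S:wait,W:car2-GO | queues: N=0 E=0 S=0 W=1
Step 6 [EW]: N:wait,E:empty,S:wait,W:car5-GO | queues: N=0 E=0 S=0 W=0
Car 5 crosses at step 6

6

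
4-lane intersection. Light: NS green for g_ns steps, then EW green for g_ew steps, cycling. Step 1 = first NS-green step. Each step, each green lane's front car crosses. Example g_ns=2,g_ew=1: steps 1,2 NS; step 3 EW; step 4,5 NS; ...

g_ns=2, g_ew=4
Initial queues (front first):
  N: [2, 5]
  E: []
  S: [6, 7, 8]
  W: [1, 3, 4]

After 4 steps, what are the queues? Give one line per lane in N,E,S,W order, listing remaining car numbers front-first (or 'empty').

Step 1 [NS]: N:car2-GO,E:wait,S:car6-GO,W:wait | queues: N=1 E=0 S=2 W=3
Step 2 [NS]: N:car5-GO,E:wait,S:car7-GO,W:wait | queues: N=0 E=0 S=1 W=3
Step 3 [EW]: N:wait,E:empty,S:wait,W:car1-GO | queues: N=0 E=0 S=1 W=2
Step 4 [EW]: N:wait,E:empty,S:wait,W:car3-GO | queues: N=0 E=0 S=1 W=1

N: empty
E: empty
S: 8
W: 4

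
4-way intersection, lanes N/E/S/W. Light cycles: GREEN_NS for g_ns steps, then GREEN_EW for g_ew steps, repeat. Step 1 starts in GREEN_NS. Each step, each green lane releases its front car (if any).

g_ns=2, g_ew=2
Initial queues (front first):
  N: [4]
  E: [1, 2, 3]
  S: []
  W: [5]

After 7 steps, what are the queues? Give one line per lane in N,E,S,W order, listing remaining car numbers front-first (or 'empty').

Step 1 [NS]: N:car4-GO,E:wait,S:empty,W:wait | queues: N=0 E=3 S=0 W=1
Step 2 [NS]: N:empty,E:wait,S:empty,W:wait | queues: N=0 E=3 S=0 W=1
Step 3 [EW]: N:wait,E:car1-GO,S:wait,W:car5-GO | queues: N=0 E=2 S=0 W=0
Step 4 [EW]: N:wait,E:car2-GO,S:wait,W:empty | queues: N=0 E=1 S=0 W=0
Step 5 [NS]: N:empty,E:wait,S:empty,W:wait | queues: N=0 E=1 S=0 W=0
Step 6 [NS]: N:empty,E:wait,S:empty,W:wait | queues: N=0 E=1 S=0 W=0
Step 7 [EW]: N:wait,E:car3-GO,S:wait,W:empty | queues: N=0 E=0 S=0 W=0

N: empty
E: empty
S: empty
W: empty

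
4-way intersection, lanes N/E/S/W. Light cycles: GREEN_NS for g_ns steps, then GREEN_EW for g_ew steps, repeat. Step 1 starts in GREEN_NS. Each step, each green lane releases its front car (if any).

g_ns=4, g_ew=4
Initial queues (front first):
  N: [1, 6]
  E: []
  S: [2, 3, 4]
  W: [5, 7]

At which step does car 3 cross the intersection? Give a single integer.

Step 1 [NS]: N:car1-GO,E:wait,S:car2-GO,W:wait | queues: N=1 E=0 S=2 W=2
Step 2 [NS]: N:car6-GO,E:wait,S:car3-GO,W:wait | queues: N=0 E=0 S=1 W=2
Step 3 [NS]: N:empty,E:wait,S:car4-GO,W:wait | queues: N=0 E=0 S=0 W=2
Step 4 [NS]: N:empty,E:wait,S:empty,W:wait | queues: N=0 E=0 S=0 W=2
Step 5 [EW]: N:wait,E:empty,S:wait,W:car5-GO | queues: N=0 E=0 S=0 W=1
Step 6 [EW]: N:wait,E:empty,S:wait,W:car7-GO | queues: N=0 E=0 S=0 W=0
Car 3 crosses at step 2

2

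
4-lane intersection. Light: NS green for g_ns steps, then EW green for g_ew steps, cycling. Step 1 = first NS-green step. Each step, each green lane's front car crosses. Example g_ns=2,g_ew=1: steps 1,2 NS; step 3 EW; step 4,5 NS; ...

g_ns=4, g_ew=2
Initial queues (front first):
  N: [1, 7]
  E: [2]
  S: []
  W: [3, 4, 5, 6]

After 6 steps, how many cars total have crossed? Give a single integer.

Step 1 [NS]: N:car1-GO,E:wait,S:empty,W:wait | queues: N=1 E=1 S=0 W=4
Step 2 [NS]: N:car7-GO,E:wait,S:empty,W:wait | queues: N=0 E=1 S=0 W=4
Step 3 [NS]: N:empty,E:wait,S:empty,W:wait | queues: N=0 E=1 S=0 W=4
Step 4 [NS]: N:empty,E:wait,S:empty,W:wait | queues: N=0 E=1 S=0 W=4
Step 5 [EW]: N:wait,E:car2-GO,S:wait,W:car3-GO | queues: N=0 E=0 S=0 W=3
Step 6 [EW]: N:wait,E:empty,S:wait,W:car4-GO | queues: N=0 E=0 S=0 W=2
Cars crossed by step 6: 5

Answer: 5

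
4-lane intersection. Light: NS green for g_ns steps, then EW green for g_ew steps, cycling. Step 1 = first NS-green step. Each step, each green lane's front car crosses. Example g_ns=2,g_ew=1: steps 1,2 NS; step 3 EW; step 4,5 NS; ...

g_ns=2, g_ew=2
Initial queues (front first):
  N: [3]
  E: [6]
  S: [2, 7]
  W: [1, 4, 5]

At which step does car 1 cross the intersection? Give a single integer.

Step 1 [NS]: N:car3-GO,E:wait,S:car2-GO,W:wait | queues: N=0 E=1 S=1 W=3
Step 2 [NS]: N:empty,E:wait,S:car7-GO,W:wait | queues: N=0 E=1 S=0 W=3
Step 3 [EW]: N:wait,E:car6-GO,S:wait,W:car1-GO | queues: N=0 E=0 S=0 W=2
Step 4 [EW]: N:wait,E:empty,S:wait,W:car4-GO | queues: N=0 E=0 S=0 W=1
Step 5 [NS]: N:empty,E:wait,S:empty,W:wait | queues: N=0 E=0 S=0 W=1
Step 6 [NS]: N:empty,E:wait,S:empty,W:wait | queues: N=0 E=0 S=0 W=1
Step 7 [EW]: N:wait,E:empty,S:wait,W:car5-GO | queues: N=0 E=0 S=0 W=0
Car 1 crosses at step 3

3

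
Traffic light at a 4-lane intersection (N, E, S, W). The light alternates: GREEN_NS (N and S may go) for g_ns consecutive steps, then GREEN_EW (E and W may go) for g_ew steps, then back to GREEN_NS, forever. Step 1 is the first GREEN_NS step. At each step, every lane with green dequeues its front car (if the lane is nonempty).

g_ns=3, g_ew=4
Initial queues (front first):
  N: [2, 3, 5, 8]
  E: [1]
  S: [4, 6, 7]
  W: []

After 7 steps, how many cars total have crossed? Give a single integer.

Step 1 [NS]: N:car2-GO,E:wait,S:car4-GO,W:wait | queues: N=3 E=1 S=2 W=0
Step 2 [NS]: N:car3-GO,E:wait,S:car6-GO,W:wait | queues: N=2 E=1 S=1 W=0
Step 3 [NS]: N:car5-GO,E:wait,S:car7-GO,W:wait | queues: N=1 E=1 S=0 W=0
Step 4 [EW]: N:wait,E:car1-GO,S:wait,W:empty | queues: N=1 E=0 S=0 W=0
Step 5 [EW]: N:wait,E:empty,S:wait,W:empty | queues: N=1 E=0 S=0 W=0
Step 6 [EW]: N:wait,E:empty,S:wait,W:empty | queues: N=1 E=0 S=0 W=0
Step 7 [EW]: N:wait,E:empty,S:wait,W:empty | queues: N=1 E=0 S=0 W=0
Cars crossed by step 7: 7

Answer: 7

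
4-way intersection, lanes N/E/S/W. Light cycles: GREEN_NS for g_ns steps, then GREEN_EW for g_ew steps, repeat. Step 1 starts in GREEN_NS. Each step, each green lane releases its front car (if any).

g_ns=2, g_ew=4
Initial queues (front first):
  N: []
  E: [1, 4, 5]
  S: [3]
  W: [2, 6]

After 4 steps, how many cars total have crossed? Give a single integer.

Step 1 [NS]: N:empty,E:wait,S:car3-GO,W:wait | queues: N=0 E=3 S=0 W=2
Step 2 [NS]: N:empty,E:wait,S:empty,W:wait | queues: N=0 E=3 S=0 W=2
Step 3 [EW]: N:wait,E:car1-GO,S:wait,W:car2-GO | queues: N=0 E=2 S=0 W=1
Step 4 [EW]: N:wait,E:car4-GO,S:wait,W:car6-GO | queues: N=0 E=1 S=0 W=0
Cars crossed by step 4: 5

Answer: 5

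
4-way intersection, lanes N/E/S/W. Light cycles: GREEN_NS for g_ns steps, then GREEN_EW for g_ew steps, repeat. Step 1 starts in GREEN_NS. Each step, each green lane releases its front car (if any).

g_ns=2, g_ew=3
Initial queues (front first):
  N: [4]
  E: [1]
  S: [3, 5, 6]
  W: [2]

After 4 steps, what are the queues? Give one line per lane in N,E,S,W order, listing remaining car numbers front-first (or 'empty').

Step 1 [NS]: N:car4-GO,E:wait,S:car3-GO,W:wait | queues: N=0 E=1 S=2 W=1
Step 2 [NS]: N:empty,E:wait,S:car5-GO,W:wait | queues: N=0 E=1 S=1 W=1
Step 3 [EW]: N:wait,E:car1-GO,S:wait,W:car2-GO | queues: N=0 E=0 S=1 W=0
Step 4 [EW]: N:wait,E:empty,S:wait,W:empty | queues: N=0 E=0 S=1 W=0

N: empty
E: empty
S: 6
W: empty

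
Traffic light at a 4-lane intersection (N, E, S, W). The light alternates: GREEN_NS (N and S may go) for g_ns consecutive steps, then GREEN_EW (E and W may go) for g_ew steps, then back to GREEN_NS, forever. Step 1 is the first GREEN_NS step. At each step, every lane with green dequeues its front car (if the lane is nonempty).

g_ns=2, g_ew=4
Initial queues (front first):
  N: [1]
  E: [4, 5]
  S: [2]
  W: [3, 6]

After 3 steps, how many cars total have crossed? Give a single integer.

Answer: 4

Derivation:
Step 1 [NS]: N:car1-GO,E:wait,S:car2-GO,W:wait | queues: N=0 E=2 S=0 W=2
Step 2 [NS]: N:empty,E:wait,S:empty,W:wait | queues: N=0 E=2 S=0 W=2
Step 3 [EW]: N:wait,E:car4-GO,S:wait,W:car3-GO | queues: N=0 E=1 S=0 W=1
Cars crossed by step 3: 4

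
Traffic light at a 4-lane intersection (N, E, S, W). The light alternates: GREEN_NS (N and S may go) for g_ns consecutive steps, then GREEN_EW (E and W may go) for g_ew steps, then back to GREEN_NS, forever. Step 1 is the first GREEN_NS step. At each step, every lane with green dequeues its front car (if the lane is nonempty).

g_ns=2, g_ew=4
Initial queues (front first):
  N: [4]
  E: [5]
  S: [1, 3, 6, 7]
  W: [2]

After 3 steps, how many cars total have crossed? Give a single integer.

Answer: 5

Derivation:
Step 1 [NS]: N:car4-GO,E:wait,S:car1-GO,W:wait | queues: N=0 E=1 S=3 W=1
Step 2 [NS]: N:empty,E:wait,S:car3-GO,W:wait | queues: N=0 E=1 S=2 W=1
Step 3 [EW]: N:wait,E:car5-GO,S:wait,W:car2-GO | queues: N=0 E=0 S=2 W=0
Cars crossed by step 3: 5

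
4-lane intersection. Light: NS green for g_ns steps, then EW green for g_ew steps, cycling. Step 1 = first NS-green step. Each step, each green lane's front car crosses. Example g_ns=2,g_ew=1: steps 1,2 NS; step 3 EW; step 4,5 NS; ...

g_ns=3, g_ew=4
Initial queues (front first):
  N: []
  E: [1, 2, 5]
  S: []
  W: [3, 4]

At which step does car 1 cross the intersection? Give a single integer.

Step 1 [NS]: N:empty,E:wait,S:empty,W:wait | queues: N=0 E=3 S=0 W=2
Step 2 [NS]: N:empty,E:wait,S:empty,W:wait | queues: N=0 E=3 S=0 W=2
Step 3 [NS]: N:empty,E:wait,S:empty,W:wait | queues: N=0 E=3 S=0 W=2
Step 4 [EW]: N:wait,E:car1-GO,S:wait,W:car3-GO | queues: N=0 E=2 S=0 W=1
Step 5 [EW]: N:wait,E:car2-GO,S:wait,W:car4-GO | queues: N=0 E=1 S=0 W=0
Step 6 [EW]: N:wait,E:car5-GO,S:wait,W:empty | queues: N=0 E=0 S=0 W=0
Car 1 crosses at step 4

4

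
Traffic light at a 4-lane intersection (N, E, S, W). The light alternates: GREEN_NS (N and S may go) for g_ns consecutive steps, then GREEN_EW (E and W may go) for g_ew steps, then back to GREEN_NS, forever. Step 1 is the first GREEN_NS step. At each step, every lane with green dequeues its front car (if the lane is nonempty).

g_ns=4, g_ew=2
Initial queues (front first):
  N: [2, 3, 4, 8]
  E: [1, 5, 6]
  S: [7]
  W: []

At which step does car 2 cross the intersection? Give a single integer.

Step 1 [NS]: N:car2-GO,E:wait,S:car7-GO,W:wait | queues: N=3 E=3 S=0 W=0
Step 2 [NS]: N:car3-GO,E:wait,S:empty,W:wait | queues: N=2 E=3 S=0 W=0
Step 3 [NS]: N:car4-GO,E:wait,S:empty,W:wait | queues: N=1 E=3 S=0 W=0
Step 4 [NS]: N:car8-GO,E:wait,S:empty,W:wait | queues: N=0 E=3 S=0 W=0
Step 5 [EW]: N:wait,E:car1-GO,S:wait,W:empty | queues: N=0 E=2 S=0 W=0
Step 6 [EW]: N:wait,E:car5-GO,S:wait,W:empty | queues: N=0 E=1 S=0 W=0
Step 7 [NS]: N:empty,E:wait,S:empty,W:wait | queues: N=0 E=1 S=0 W=0
Step 8 [NS]: N:empty,E:wait,S:empty,W:wait | queues: N=0 E=1 S=0 W=0
Step 9 [NS]: N:empty,E:wait,S:empty,W:wait | queues: N=0 E=1 S=0 W=0
Step 10 [NS]: N:empty,E:wait,S:empty,W:wait | queues: N=0 E=1 S=0 W=0
Step 11 [EW]: N:wait,E:car6-GO,S:wait,W:empty | queues: N=0 E=0 S=0 W=0
Car 2 crosses at step 1

1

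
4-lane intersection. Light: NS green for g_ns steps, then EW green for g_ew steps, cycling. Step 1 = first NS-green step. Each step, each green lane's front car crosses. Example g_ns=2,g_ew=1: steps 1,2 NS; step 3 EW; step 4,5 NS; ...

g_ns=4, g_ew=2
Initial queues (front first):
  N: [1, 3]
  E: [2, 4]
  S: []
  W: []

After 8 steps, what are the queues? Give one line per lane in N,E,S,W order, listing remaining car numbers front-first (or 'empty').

Step 1 [NS]: N:car1-GO,E:wait,S:empty,W:wait | queues: N=1 E=2 S=0 W=0
Step 2 [NS]: N:car3-GO,E:wait,S:empty,W:wait | queues: N=0 E=2 S=0 W=0
Step 3 [NS]: N:empty,E:wait,S:empty,W:wait | queues: N=0 E=2 S=0 W=0
Step 4 [NS]: N:empty,E:wait,S:empty,W:wait | queues: N=0 E=2 S=0 W=0
Step 5 [EW]: N:wait,E:car2-GO,S:wait,W:empty | queues: N=0 E=1 S=0 W=0
Step 6 [EW]: N:wait,E:car4-GO,S:wait,W:empty | queues: N=0 E=0 S=0 W=0

N: empty
E: empty
S: empty
W: empty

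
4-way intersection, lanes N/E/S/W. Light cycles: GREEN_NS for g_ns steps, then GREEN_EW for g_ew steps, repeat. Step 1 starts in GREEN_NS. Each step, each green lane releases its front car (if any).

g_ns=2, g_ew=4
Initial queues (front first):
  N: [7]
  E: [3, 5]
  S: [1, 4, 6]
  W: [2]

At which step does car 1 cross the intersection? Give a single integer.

Step 1 [NS]: N:car7-GO,E:wait,S:car1-GO,W:wait | queues: N=0 E=2 S=2 W=1
Step 2 [NS]: N:empty,E:wait,S:car4-GO,W:wait | queues: N=0 E=2 S=1 W=1
Step 3 [EW]: N:wait,E:car3-GO,S:wait,W:car2-GO | queues: N=0 E=1 S=1 W=0
Step 4 [EW]: N:wait,E:car5-GO,S:wait,W:empty | queues: N=0 E=0 S=1 W=0
Step 5 [EW]: N:wait,E:empty,S:wait,W:empty | queues: N=0 E=0 S=1 W=0
Step 6 [EW]: N:wait,E:empty,S:wait,W:empty | queues: N=0 E=0 S=1 W=0
Step 7 [NS]: N:empty,E:wait,S:car6-GO,W:wait | queues: N=0 E=0 S=0 W=0
Car 1 crosses at step 1

1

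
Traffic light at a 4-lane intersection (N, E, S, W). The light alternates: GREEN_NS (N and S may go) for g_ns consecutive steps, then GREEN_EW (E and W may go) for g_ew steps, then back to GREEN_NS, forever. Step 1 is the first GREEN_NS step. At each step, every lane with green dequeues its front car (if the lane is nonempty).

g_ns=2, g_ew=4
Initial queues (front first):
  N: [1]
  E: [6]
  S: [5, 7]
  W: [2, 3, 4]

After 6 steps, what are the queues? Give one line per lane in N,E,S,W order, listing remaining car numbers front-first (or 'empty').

Step 1 [NS]: N:car1-GO,E:wait,S:car5-GO,W:wait | queues: N=0 E=1 S=1 W=3
Step 2 [NS]: N:empty,E:wait,S:car7-GO,W:wait | queues: N=0 E=1 S=0 W=3
Step 3 [EW]: N:wait,E:car6-GO,S:wait,W:car2-GO | queues: N=0 E=0 S=0 W=2
Step 4 [EW]: N:wait,E:empty,S:wait,W:car3-GO | queues: N=0 E=0 S=0 W=1
Step 5 [EW]: N:wait,E:empty,S:wait,W:car4-GO | queues: N=0 E=0 S=0 W=0

N: empty
E: empty
S: empty
W: empty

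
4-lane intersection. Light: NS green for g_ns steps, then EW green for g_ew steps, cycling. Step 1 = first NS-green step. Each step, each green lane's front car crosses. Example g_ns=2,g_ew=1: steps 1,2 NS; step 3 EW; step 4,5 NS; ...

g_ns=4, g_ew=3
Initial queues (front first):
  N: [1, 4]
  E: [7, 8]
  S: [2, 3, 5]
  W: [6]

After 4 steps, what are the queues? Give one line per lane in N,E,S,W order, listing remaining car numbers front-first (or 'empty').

Step 1 [NS]: N:car1-GO,E:wait,S:car2-GO,W:wait | queues: N=1 E=2 S=2 W=1
Step 2 [NS]: N:car4-GO,E:wait,S:car3-GO,W:wait | queues: N=0 E=2 S=1 W=1
Step 3 [NS]: N:empty,E:wait,S:car5-GO,W:wait | queues: N=0 E=2 S=0 W=1
Step 4 [NS]: N:empty,E:wait,S:empty,W:wait | queues: N=0 E=2 S=0 W=1

N: empty
E: 7 8
S: empty
W: 6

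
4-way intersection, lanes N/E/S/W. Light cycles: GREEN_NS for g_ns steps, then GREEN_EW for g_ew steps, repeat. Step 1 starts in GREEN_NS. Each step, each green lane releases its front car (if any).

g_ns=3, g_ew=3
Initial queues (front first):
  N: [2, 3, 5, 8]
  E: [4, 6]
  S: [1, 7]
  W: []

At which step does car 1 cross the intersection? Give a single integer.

Step 1 [NS]: N:car2-GO,E:wait,S:car1-GO,W:wait | queues: N=3 E=2 S=1 W=0
Step 2 [NS]: N:car3-GO,E:wait,S:car7-GO,W:wait | queues: N=2 E=2 S=0 W=0
Step 3 [NS]: N:car5-GO,E:wait,S:empty,W:wait | queues: N=1 E=2 S=0 W=0
Step 4 [EW]: N:wait,E:car4-GO,S:wait,W:empty | queues: N=1 E=1 S=0 W=0
Step 5 [EW]: N:wait,E:car6-GO,S:wait,W:empty | queues: N=1 E=0 S=0 W=0
Step 6 [EW]: N:wait,E:empty,S:wait,W:empty | queues: N=1 E=0 S=0 W=0
Step 7 [NS]: N:car8-GO,E:wait,S:empty,W:wait | queues: N=0 E=0 S=0 W=0
Car 1 crosses at step 1

1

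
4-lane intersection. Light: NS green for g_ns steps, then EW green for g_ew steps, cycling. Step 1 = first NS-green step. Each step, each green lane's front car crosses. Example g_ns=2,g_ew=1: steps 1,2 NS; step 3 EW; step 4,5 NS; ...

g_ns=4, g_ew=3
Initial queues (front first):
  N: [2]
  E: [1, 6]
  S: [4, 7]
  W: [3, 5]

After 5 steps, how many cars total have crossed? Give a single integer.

Answer: 5

Derivation:
Step 1 [NS]: N:car2-GO,E:wait,S:car4-GO,W:wait | queues: N=0 E=2 S=1 W=2
Step 2 [NS]: N:empty,E:wait,S:car7-GO,W:wait | queues: N=0 E=2 S=0 W=2
Step 3 [NS]: N:empty,E:wait,S:empty,W:wait | queues: N=0 E=2 S=0 W=2
Step 4 [NS]: N:empty,E:wait,S:empty,W:wait | queues: N=0 E=2 S=0 W=2
Step 5 [EW]: N:wait,E:car1-GO,S:wait,W:car3-GO | queues: N=0 E=1 S=0 W=1
Cars crossed by step 5: 5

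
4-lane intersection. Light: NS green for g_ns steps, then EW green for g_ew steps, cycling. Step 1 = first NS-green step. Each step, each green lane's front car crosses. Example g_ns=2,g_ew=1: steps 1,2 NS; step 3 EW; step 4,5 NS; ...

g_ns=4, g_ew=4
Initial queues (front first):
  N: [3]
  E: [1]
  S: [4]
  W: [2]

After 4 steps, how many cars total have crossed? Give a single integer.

Answer: 2

Derivation:
Step 1 [NS]: N:car3-GO,E:wait,S:car4-GO,W:wait | queues: N=0 E=1 S=0 W=1
Step 2 [NS]: N:empty,E:wait,S:empty,W:wait | queues: N=0 E=1 S=0 W=1
Step 3 [NS]: N:empty,E:wait,S:empty,W:wait | queues: N=0 E=1 S=0 W=1
Step 4 [NS]: N:empty,E:wait,S:empty,W:wait | queues: N=0 E=1 S=0 W=1
Cars crossed by step 4: 2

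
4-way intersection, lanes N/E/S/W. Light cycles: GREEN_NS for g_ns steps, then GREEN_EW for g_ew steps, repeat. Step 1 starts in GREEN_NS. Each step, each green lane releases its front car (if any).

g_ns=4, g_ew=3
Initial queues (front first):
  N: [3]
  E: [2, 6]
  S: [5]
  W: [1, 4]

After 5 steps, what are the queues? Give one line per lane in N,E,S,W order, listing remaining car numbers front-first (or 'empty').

Step 1 [NS]: N:car3-GO,E:wait,S:car5-GO,W:wait | queues: N=0 E=2 S=0 W=2
Step 2 [NS]: N:empty,E:wait,S:empty,W:wait | queues: N=0 E=2 S=0 W=2
Step 3 [NS]: N:empty,E:wait,S:empty,W:wait | queues: N=0 E=2 S=0 W=2
Step 4 [NS]: N:empty,E:wait,S:empty,W:wait | queues: N=0 E=2 S=0 W=2
Step 5 [EW]: N:wait,E:car2-GO,S:wait,W:car1-GO | queues: N=0 E=1 S=0 W=1

N: empty
E: 6
S: empty
W: 4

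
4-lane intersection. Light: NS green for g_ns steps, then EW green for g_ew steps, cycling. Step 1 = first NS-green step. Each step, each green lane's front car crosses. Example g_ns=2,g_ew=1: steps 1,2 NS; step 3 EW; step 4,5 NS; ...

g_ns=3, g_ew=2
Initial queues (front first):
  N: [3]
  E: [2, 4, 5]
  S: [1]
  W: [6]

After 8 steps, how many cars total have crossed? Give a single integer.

Answer: 5

Derivation:
Step 1 [NS]: N:car3-GO,E:wait,S:car1-GO,W:wait | queues: N=0 E=3 S=0 W=1
Step 2 [NS]: N:empty,E:wait,S:empty,W:wait | queues: N=0 E=3 S=0 W=1
Step 3 [NS]: N:empty,E:wait,S:empty,W:wait | queues: N=0 E=3 S=0 W=1
Step 4 [EW]: N:wait,E:car2-GO,S:wait,W:car6-GO | queues: N=0 E=2 S=0 W=0
Step 5 [EW]: N:wait,E:car4-GO,S:wait,W:empty | queues: N=0 E=1 S=0 W=0
Step 6 [NS]: N:empty,E:wait,S:empty,W:wait | queues: N=0 E=1 S=0 W=0
Step 7 [NS]: N:empty,E:wait,S:empty,W:wait | queues: N=0 E=1 S=0 W=0
Step 8 [NS]: N:empty,E:wait,S:empty,W:wait | queues: N=0 E=1 S=0 W=0
Cars crossed by step 8: 5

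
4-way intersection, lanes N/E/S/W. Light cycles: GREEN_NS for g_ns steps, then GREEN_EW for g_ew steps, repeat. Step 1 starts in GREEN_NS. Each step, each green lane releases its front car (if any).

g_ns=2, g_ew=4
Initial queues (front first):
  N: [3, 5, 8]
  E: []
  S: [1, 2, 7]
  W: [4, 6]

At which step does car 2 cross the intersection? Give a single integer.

Step 1 [NS]: N:car3-GO,E:wait,S:car1-GO,W:wait | queues: N=2 E=0 S=2 W=2
Step 2 [NS]: N:car5-GO,E:wait,S:car2-GO,W:wait | queues: N=1 E=0 S=1 W=2
Step 3 [EW]: N:wait,E:empty,S:wait,W:car4-GO | queues: N=1 E=0 S=1 W=1
Step 4 [EW]: N:wait,E:empty,S:wait,W:car6-GO | queues: N=1 E=0 S=1 W=0
Step 5 [EW]: N:wait,E:empty,S:wait,W:empty | queues: N=1 E=0 S=1 W=0
Step 6 [EW]: N:wait,E:empty,S:wait,W:empty | queues: N=1 E=0 S=1 W=0
Step 7 [NS]: N:car8-GO,E:wait,S:car7-GO,W:wait | queues: N=0 E=0 S=0 W=0
Car 2 crosses at step 2

2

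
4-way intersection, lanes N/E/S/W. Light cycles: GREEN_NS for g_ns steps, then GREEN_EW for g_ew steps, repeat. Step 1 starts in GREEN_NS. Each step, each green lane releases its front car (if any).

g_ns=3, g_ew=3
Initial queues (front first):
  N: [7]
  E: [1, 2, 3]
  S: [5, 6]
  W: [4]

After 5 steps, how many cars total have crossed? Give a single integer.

Answer: 6

Derivation:
Step 1 [NS]: N:car7-GO,E:wait,S:car5-GO,W:wait | queues: N=0 E=3 S=1 W=1
Step 2 [NS]: N:empty,E:wait,S:car6-GO,W:wait | queues: N=0 E=3 S=0 W=1
Step 3 [NS]: N:empty,E:wait,S:empty,W:wait | queues: N=0 E=3 S=0 W=1
Step 4 [EW]: N:wait,E:car1-GO,S:wait,W:car4-GO | queues: N=0 E=2 S=0 W=0
Step 5 [EW]: N:wait,E:car2-GO,S:wait,W:empty | queues: N=0 E=1 S=0 W=0
Cars crossed by step 5: 6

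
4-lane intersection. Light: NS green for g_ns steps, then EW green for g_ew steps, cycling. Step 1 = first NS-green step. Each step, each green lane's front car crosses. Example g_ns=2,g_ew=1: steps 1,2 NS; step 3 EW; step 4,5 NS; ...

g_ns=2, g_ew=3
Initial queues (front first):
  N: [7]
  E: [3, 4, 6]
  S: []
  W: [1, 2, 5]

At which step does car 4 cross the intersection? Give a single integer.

Step 1 [NS]: N:car7-GO,E:wait,S:empty,W:wait | queues: N=0 E=3 S=0 W=3
Step 2 [NS]: N:empty,E:wait,S:empty,W:wait | queues: N=0 E=3 S=0 W=3
Step 3 [EW]: N:wait,E:car3-GO,S:wait,W:car1-GO | queues: N=0 E=2 S=0 W=2
Step 4 [EW]: N:wait,E:car4-GO,S:wait,W:car2-GO | queues: N=0 E=1 S=0 W=1
Step 5 [EW]: N:wait,E:car6-GO,S:wait,W:car5-GO | queues: N=0 E=0 S=0 W=0
Car 4 crosses at step 4

4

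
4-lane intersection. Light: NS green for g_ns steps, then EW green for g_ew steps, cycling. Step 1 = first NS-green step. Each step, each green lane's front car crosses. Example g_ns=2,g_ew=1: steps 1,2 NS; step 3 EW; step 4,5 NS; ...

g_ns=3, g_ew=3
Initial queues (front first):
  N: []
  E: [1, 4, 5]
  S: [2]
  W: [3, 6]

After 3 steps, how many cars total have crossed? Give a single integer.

Step 1 [NS]: N:empty,E:wait,S:car2-GO,W:wait | queues: N=0 E=3 S=0 W=2
Step 2 [NS]: N:empty,E:wait,S:empty,W:wait | queues: N=0 E=3 S=0 W=2
Step 3 [NS]: N:empty,E:wait,S:empty,W:wait | queues: N=0 E=3 S=0 W=2
Cars crossed by step 3: 1

Answer: 1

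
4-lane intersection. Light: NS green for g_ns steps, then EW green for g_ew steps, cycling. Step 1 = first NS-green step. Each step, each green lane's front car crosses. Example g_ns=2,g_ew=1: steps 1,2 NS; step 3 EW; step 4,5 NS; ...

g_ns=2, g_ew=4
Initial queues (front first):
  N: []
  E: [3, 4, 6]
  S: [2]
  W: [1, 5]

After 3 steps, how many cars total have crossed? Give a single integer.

Step 1 [NS]: N:empty,E:wait,S:car2-GO,W:wait | queues: N=0 E=3 S=0 W=2
Step 2 [NS]: N:empty,E:wait,S:empty,W:wait | queues: N=0 E=3 S=0 W=2
Step 3 [EW]: N:wait,E:car3-GO,S:wait,W:car1-GO | queues: N=0 E=2 S=0 W=1
Cars crossed by step 3: 3

Answer: 3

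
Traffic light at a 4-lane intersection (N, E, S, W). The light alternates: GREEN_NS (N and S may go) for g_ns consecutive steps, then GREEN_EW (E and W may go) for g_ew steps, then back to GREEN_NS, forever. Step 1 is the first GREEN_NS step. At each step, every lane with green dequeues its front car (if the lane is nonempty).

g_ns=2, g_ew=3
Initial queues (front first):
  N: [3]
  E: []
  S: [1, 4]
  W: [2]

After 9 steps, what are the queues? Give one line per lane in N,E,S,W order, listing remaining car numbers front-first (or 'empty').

Step 1 [NS]: N:car3-GO,E:wait,S:car1-GO,W:wait | queues: N=0 E=0 S=1 W=1
Step 2 [NS]: N:empty,E:wait,S:car4-GO,W:wait | queues: N=0 E=0 S=0 W=1
Step 3 [EW]: N:wait,E:empty,S:wait,W:car2-GO | queues: N=0 E=0 S=0 W=0

N: empty
E: empty
S: empty
W: empty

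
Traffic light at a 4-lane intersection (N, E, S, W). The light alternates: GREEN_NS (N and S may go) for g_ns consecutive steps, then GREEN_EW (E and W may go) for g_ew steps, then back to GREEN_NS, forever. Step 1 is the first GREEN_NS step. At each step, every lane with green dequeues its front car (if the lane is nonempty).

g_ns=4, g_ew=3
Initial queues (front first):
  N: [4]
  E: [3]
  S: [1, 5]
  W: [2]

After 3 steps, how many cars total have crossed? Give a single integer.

Step 1 [NS]: N:car4-GO,E:wait,S:car1-GO,W:wait | queues: N=0 E=1 S=1 W=1
Step 2 [NS]: N:empty,E:wait,S:car5-GO,W:wait | queues: N=0 E=1 S=0 W=1
Step 3 [NS]: N:empty,E:wait,S:empty,W:wait | queues: N=0 E=1 S=0 W=1
Cars crossed by step 3: 3

Answer: 3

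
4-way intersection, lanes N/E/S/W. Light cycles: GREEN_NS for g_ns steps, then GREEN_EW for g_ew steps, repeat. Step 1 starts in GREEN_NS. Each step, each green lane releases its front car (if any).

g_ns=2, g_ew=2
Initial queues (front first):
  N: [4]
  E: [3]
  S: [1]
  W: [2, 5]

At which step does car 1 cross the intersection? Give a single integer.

Step 1 [NS]: N:car4-GO,E:wait,S:car1-GO,W:wait | queues: N=0 E=1 S=0 W=2
Step 2 [NS]: N:empty,E:wait,S:empty,W:wait | queues: N=0 E=1 S=0 W=2
Step 3 [EW]: N:wait,E:car3-GO,S:wait,W:car2-GO | queues: N=0 E=0 S=0 W=1
Step 4 [EW]: N:wait,E:empty,S:wait,W:car5-GO | queues: N=0 E=0 S=0 W=0
Car 1 crosses at step 1

1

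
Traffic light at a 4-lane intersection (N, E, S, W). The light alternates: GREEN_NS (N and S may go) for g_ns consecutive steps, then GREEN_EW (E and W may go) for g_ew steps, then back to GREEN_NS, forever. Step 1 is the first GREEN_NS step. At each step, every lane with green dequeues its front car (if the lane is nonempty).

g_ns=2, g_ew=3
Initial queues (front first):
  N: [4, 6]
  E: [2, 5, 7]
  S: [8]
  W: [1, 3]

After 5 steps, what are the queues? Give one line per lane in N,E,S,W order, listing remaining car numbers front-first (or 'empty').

Step 1 [NS]: N:car4-GO,E:wait,S:car8-GO,W:wait | queues: N=1 E=3 S=0 W=2
Step 2 [NS]: N:car6-GO,E:wait,S:empty,W:wait | queues: N=0 E=3 S=0 W=2
Step 3 [EW]: N:wait,E:car2-GO,S:wait,W:car1-GO | queues: N=0 E=2 S=0 W=1
Step 4 [EW]: N:wait,E:car5-GO,S:wait,W:car3-GO | queues: N=0 E=1 S=0 W=0
Step 5 [EW]: N:wait,E:car7-GO,S:wait,W:empty | queues: N=0 E=0 S=0 W=0

N: empty
E: empty
S: empty
W: empty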